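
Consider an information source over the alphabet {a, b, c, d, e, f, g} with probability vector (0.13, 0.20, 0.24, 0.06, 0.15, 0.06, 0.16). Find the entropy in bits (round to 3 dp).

H = −Σ pᵢ log₂ pᵢ.
−0.13·log₂(0.13) = 0.3826
−0.20·log₂(0.20) = 0.4644
−0.24·log₂(0.24) = 0.4941
−0.06·log₂(0.06) = 0.2435
−0.15·log₂(0.15) = 0.4105
−0.06·log₂(0.06) = 0.2435
−0.16·log₂(0.16) = 0.4230
Sum ≈ 2.6618 → 2.662 bits.

2.662 bits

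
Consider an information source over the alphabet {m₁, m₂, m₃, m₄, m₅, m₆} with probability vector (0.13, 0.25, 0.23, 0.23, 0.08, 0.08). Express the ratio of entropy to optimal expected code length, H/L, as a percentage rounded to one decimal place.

99.6%

Entropy H = −Σ p log₂ p ≈ 2.4410 bits.
Huffman merges: 2/25+2/25→4/25; 13/100+4/25→29/100; 23/100+23/100→23/50; 1/4+29/100→27/50; 23/50+27/50→1. L = 49/20 ≈ 2.4500.
Efficiency = H/L = 2.4410/2.4500 = 99.6%.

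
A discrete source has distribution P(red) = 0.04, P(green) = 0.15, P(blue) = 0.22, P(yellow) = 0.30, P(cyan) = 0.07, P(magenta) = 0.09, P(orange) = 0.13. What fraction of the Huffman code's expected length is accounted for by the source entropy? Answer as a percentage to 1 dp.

Entropy H = −Σ p log₂ p ≈ 2.5618 bits.
Huffman merges: 1/25+7/100→11/100; 9/100+11/100→1/5; 13/100+3/20→7/25; 1/5+11/50→21/50; 7/25+3/10→29/50; 21/50+29/50→1. L = 259/100 ≈ 2.5900.
Efficiency = H/L = 2.5618/2.5900 = 98.9%.

98.9%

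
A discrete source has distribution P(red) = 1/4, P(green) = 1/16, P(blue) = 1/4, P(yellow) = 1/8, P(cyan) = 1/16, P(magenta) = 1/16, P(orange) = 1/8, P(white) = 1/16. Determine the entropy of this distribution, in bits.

2.75 bits

Each probability is a power of 1/2, so log₂(1/p) is an integer.
H = Σ p·log₂(1/p) = 1/4·2 + 1/16·4 + 1/4·2 + 1/8·3 + 1/16·4 + 1/16·4 + 1/8·3 + 1/16·4 = 2.75 bits.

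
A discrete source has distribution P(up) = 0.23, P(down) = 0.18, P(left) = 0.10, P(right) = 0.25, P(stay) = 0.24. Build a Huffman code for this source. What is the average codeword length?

Repeatedly combine the two least-probable nodes; the expected code length is the sum of the merged weights.
merge 1/10 + 9/50 → 7/25
merge 23/100 + 6/25 → 47/100
merge 1/4 + 7/25 → 53/100
merge 47/100 + 53/100 → 1
L = 7/25 + 47/100 + 53/100 + 1 = 57/25 = 2.28 bits/symbol.

2.28 bits/symbol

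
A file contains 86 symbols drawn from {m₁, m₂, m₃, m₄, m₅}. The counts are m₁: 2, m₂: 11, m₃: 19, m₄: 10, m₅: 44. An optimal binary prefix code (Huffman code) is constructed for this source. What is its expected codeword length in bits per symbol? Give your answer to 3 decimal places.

1.895 bits/symbol

Probabilities are the counts divided by 86.
Repeatedly combine the two least-probable nodes; the expected code length is the sum of the merged weights.
merge 1/43 + 5/43 → 6/43
merge 11/86 + 6/43 → 23/86
merge 19/86 + 23/86 → 21/43
merge 21/43 + 22/43 → 1
L = 6/43 + 23/86 + 21/43 + 1 = 163/86 ≈ 1.895 bits/symbol.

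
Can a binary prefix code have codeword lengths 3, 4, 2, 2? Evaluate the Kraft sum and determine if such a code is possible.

0.6875; yes

With common denominator 2^4 = 16: Σ 2^(−ℓᵢ) = 2/16 + 1/16 + 4/16 + 4/16 = 11/16 = 0.6875.
Kraft's inequality requires Σ ≤ 1; here Σ = 0.6875 ≤ 1, so such a prefix code exists.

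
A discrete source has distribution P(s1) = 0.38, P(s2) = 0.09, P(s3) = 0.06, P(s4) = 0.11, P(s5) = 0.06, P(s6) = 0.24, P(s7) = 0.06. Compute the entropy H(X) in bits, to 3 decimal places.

H = −Σ pᵢ log₂ pᵢ.
−0.38·log₂(0.38) = 0.5305
−0.09·log₂(0.09) = 0.3127
−0.06·log₂(0.06) = 0.2435
−0.11·log₂(0.11) = 0.3503
−0.06·log₂(0.06) = 0.2435
−0.24·log₂(0.24) = 0.4941
−0.06·log₂(0.06) = 0.2435
Sum ≈ 2.4181 → 2.418 bits.

2.418 bits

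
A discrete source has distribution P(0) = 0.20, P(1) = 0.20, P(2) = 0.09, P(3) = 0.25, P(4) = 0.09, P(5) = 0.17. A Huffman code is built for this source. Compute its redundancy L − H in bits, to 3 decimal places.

0.041 bits

Entropy H = −Σ p log₂ p ≈ 2.4887 bits.
Huffman merges: 9/100+9/100→9/50; 17/100+9/50→7/20; 1/5+1/5→2/5; 1/4+7/20→3/5; 2/5+3/5→1. L = 253/100 ≈ 2.5300.
L − H = 2.5300 − 2.4887 = 0.041 bits.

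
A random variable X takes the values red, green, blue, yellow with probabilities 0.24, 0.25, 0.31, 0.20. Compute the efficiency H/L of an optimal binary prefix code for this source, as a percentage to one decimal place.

Entropy H = −Σ p log₂ p ≈ 1.9823 bits.
Huffman merges: 1/5+6/25→11/25; 1/4+31/100→14/25; 11/25+14/25→1. L = 2 ≈ 2.0000.
Efficiency = H/L = 1.9823/2.0000 = 99.1%.

99.1%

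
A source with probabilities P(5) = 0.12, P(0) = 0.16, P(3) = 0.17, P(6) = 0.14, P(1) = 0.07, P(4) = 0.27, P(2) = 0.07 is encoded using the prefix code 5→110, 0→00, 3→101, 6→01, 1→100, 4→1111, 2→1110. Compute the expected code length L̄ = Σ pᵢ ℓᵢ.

L̄ = Σ pᵢ·ℓᵢ = 0.12·3 + 0.16·2 + 0.17·3 + 0.14·2 + 0.07·3 + 0.27·4 + 0.07·4 = 3.04 bits/symbol.

3.04 bits/symbol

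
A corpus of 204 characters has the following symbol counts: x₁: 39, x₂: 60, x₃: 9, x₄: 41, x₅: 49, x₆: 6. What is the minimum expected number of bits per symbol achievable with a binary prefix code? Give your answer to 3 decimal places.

2.338 bits/symbol

Probabilities are the counts divided by 204.
Repeatedly combine the two least-probable nodes; the expected code length is the sum of the merged weights.
merge 1/34 + 3/68 → 5/68
merge 5/68 + 13/68 → 9/34
merge 41/204 + 49/204 → 15/34
merge 9/34 + 5/17 → 19/34
merge 15/34 + 19/34 → 1
L = 5/68 + 9/34 + 15/34 + 19/34 + 1 = 159/68 ≈ 2.338 bits/symbol.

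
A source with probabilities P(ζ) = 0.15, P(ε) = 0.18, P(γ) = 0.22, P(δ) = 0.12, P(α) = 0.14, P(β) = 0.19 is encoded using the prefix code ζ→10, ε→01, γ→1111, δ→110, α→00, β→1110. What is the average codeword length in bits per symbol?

L̄ = Σ pᵢ·ℓᵢ = 0.15·2 + 0.18·2 + 0.22·4 + 0.12·3 + 0.14·2 + 0.19·4 = 2.94 bits/symbol.

2.94 bits/symbol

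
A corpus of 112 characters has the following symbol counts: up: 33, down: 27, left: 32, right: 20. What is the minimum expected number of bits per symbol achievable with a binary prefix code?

2 bits/symbol

Probabilities are the counts divided by 112.
Repeatedly combine the two least-probable nodes; the expected code length is the sum of the merged weights.
merge 5/28 + 27/112 → 47/112
merge 2/7 + 33/112 → 65/112
merge 47/112 + 65/112 → 1
L = 47/112 + 65/112 + 1 = 2 bits/symbol.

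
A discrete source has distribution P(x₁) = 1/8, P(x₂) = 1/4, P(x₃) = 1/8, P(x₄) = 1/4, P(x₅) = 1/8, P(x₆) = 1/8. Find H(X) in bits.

2.5 bits

Each probability is a power of 1/2, so log₂(1/p) is an integer.
H = Σ p·log₂(1/p) = 1/8·3 + 1/4·2 + 1/8·3 + 1/4·2 + 1/8·3 + 1/8·3 = 2.5 bits.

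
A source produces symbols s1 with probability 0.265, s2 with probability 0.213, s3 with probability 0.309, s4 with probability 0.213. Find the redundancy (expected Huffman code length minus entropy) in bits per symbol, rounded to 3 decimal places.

Entropy H = −Σ p log₂ p ≈ 1.9817 bits.
Huffman merges: 213/1000+213/1000→213/500; 53/200+309/1000→287/500; 213/500+287/500→1. L = 2 ≈ 2.0000.
L − H = 2.0000 − 1.9817 = 0.018 bits.

0.018 bits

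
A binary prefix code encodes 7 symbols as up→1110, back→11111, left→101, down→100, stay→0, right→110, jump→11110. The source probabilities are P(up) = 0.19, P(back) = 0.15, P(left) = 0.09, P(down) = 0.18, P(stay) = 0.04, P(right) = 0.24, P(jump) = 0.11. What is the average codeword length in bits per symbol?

L̄ = Σ pᵢ·ℓᵢ = 0.19·4 + 0.15·5 + 0.09·3 + 0.18·3 + 0.04·1 + 0.24·3 + 0.11·5 = 3.63 bits/symbol.

3.63 bits/symbol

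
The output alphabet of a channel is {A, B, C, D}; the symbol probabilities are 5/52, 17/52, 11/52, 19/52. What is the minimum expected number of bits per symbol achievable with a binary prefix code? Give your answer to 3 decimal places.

1.942 bits/symbol

Repeatedly combine the two least-probable nodes; the expected code length is the sum of the merged weights.
merge 5/52 + 11/52 → 4/13
merge 4/13 + 17/52 → 33/52
merge 19/52 + 33/52 → 1
L = 4/13 + 33/52 + 1 = 101/52 ≈ 1.942 bits/symbol.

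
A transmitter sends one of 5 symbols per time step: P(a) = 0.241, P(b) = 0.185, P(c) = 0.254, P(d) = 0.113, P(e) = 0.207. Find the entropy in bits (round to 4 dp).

2.2731 bits

H = −Σ pᵢ log₂ pᵢ.
−0.241·log₂(0.241) = 0.4947
−0.185·log₂(0.185) = 0.4504
−0.254·log₂(0.254) = 0.5022
−0.113·log₂(0.113) = 0.3555
−0.207·log₂(0.207) = 0.4704
Sum ≈ 2.2731 → 2.2731 bits.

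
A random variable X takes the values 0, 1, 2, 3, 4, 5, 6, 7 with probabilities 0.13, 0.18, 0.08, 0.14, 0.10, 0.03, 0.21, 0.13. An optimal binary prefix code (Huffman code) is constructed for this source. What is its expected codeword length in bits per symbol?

2.9 bits/symbol

Repeatedly combine the two least-probable nodes; the expected code length is the sum of the merged weights.
merge 3/100 + 2/25 → 11/100
merge 1/10 + 11/100 → 21/100
merge 13/100 + 13/100 → 13/50
merge 7/50 + 9/50 → 8/25
merge 21/100 + 21/100 → 21/50
merge 13/50 + 8/25 → 29/50
merge 21/50 + 29/50 → 1
L = 11/100 + 21/100 + 13/50 + 8/25 + 21/50 + 29/50 + 1 = 29/10 = 2.9 bits/symbol.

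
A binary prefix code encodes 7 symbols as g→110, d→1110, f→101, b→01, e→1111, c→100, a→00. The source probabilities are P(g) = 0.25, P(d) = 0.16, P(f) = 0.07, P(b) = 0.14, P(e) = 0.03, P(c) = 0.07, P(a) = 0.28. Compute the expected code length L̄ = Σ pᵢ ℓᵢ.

2.77 bits/symbol

L̄ = Σ pᵢ·ℓᵢ = 0.25·3 + 0.16·4 + 0.07·3 + 0.14·2 + 0.03·4 + 0.07·3 + 0.28·2 = 2.77 bits/symbol.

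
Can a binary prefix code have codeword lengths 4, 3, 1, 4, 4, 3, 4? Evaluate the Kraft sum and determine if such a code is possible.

With common denominator 2^4 = 16: Σ 2^(−ℓᵢ) = 1/16 + 2/16 + 8/16 + 1/16 + 1/16 + 2/16 + 1/16 = 16/16 = 1.
Kraft's inequality requires Σ ≤ 1; here Σ = 1 ≤ 1, so such a prefix code exists.

1; yes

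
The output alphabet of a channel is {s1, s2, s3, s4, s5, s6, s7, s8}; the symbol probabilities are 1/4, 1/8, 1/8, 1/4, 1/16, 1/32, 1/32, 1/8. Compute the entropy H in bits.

Each probability is a power of 1/2, so log₂(1/p) is an integer.
H = Σ p·log₂(1/p) = 1/4·2 + 1/8·3 + 1/8·3 + 1/4·2 + 1/16·4 + 1/32·5 + 1/32·5 + 1/8·3 = 2.6875 bits.

2.6875 bits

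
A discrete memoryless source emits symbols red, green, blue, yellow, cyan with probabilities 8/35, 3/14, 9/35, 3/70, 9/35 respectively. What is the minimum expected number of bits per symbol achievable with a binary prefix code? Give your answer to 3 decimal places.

Repeatedly combine the two least-probable nodes; the expected code length is the sum of the merged weights.
merge 3/70 + 3/14 → 9/35
merge 8/35 + 9/35 → 17/35
merge 9/35 + 9/35 → 18/35
merge 17/35 + 18/35 → 1
L = 9/35 + 17/35 + 18/35 + 1 = 79/35 ≈ 2.257 bits/symbol.

2.257 bits/symbol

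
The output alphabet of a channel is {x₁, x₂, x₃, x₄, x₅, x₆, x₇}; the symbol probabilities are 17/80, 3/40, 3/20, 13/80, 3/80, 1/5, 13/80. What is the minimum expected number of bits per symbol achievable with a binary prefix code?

Repeatedly combine the two least-probable nodes; the expected code length is the sum of the merged weights.
merge 3/80 + 3/40 → 9/80
merge 9/80 + 3/20 → 21/80
merge 13/80 + 13/80 → 13/40
merge 1/5 + 17/80 → 33/80
merge 21/80 + 13/40 → 47/80
merge 33/80 + 47/80 → 1
L = 9/80 + 21/80 + 13/40 + 33/80 + 47/80 + 1 = 27/10 = 2.7 bits/symbol.

2.7 bits/symbol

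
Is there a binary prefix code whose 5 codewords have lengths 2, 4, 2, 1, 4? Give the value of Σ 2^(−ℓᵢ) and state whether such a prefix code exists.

1.125; no

With common denominator 2^4 = 16: Σ 2^(−ℓᵢ) = 4/16 + 1/16 + 4/16 + 8/16 + 1/16 = 18/16 = 1.125.
Kraft's inequality requires Σ ≤ 1; here Σ = 1.125 > 1, so no such prefix code exists.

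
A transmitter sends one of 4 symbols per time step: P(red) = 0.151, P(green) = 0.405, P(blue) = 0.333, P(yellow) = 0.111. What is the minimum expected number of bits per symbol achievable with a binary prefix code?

1.857 bits/symbol

Repeatedly combine the two least-probable nodes; the expected code length is the sum of the merged weights.
merge 111/1000 + 151/1000 → 131/500
merge 131/500 + 333/1000 → 119/200
merge 81/200 + 119/200 → 1
L = 131/500 + 119/200 + 1 = 1857/1000 = 1.857 bits/symbol.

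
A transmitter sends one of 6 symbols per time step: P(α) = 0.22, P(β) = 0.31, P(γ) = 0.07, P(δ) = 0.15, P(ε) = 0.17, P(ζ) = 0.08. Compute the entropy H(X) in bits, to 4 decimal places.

H = −Σ pᵢ log₂ pᵢ.
−0.22·log₂(0.22) = 0.4806
−0.31·log₂(0.31) = 0.5238
−0.07·log₂(0.07) = 0.2686
−0.15·log₂(0.15) = 0.4105
−0.17·log₂(0.17) = 0.4346
−0.08·log₂(0.08) = 0.2915
Sum ≈ 2.4096 → 2.4096 bits.

2.4096 bits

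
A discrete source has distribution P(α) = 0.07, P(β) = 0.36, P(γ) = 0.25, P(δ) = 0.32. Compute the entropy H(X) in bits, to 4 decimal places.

H = −Σ pᵢ log₂ pᵢ.
−0.07·log₂(0.07) = 0.2686
−0.36·log₂(0.36) = 0.5306
−0.25·log₂(0.25) = 0.5000
−0.32·log₂(0.32) = 0.5260
Sum ≈ 1.8252 → 1.8252 bits.

1.8252 bits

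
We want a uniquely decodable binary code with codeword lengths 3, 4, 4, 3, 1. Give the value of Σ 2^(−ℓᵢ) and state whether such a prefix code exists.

With common denominator 2^4 = 16: Σ 2^(−ℓᵢ) = 2/16 + 1/16 + 1/16 + 2/16 + 8/16 = 14/16 = 0.875.
Kraft's inequality requires Σ ≤ 1; here Σ = 0.875 ≤ 1, so such a prefix code exists.

0.875; yes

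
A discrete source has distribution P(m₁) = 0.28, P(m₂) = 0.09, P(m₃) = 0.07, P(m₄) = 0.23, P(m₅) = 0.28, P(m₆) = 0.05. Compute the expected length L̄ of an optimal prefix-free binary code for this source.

Repeatedly combine the two least-probable nodes; the expected code length is the sum of the merged weights.
merge 1/20 + 7/100 → 3/25
merge 9/100 + 3/25 → 21/100
merge 21/100 + 23/100 → 11/25
merge 7/25 + 7/25 → 14/25
merge 11/25 + 14/25 → 1
L = 3/25 + 21/100 + 11/25 + 14/25 + 1 = 233/100 = 2.33 bits/symbol.

2.33 bits/symbol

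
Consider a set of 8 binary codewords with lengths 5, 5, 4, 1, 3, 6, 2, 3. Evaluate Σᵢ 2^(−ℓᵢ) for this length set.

With common denominator 2^6 = 64: Σ 2^(−ℓᵢ) = 2/64 + 2/64 + 4/64 + 32/64 + 8/64 + 1/64 + 16/64 + 8/64 = 73/64 = 1.140625.

1.140625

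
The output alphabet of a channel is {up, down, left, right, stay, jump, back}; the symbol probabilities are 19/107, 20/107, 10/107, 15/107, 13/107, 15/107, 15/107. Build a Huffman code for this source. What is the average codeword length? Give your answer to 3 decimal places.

2.813 bits/symbol

Repeatedly combine the two least-probable nodes; the expected code length is the sum of the merged weights.
merge 10/107 + 13/107 → 23/107
merge 15/107 + 15/107 → 30/107
merge 15/107 + 19/107 → 34/107
merge 20/107 + 23/107 → 43/107
merge 30/107 + 34/107 → 64/107
merge 43/107 + 64/107 → 1
L = 23/107 + 30/107 + 34/107 + 43/107 + 64/107 + 1 = 301/107 ≈ 2.813 bits/symbol.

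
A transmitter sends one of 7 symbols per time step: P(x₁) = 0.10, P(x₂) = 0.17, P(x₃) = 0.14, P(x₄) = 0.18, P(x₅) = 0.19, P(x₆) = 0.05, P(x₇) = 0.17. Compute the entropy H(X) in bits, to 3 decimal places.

H = −Σ pᵢ log₂ pᵢ.
−0.10·log₂(0.10) = 0.3322
−0.17·log₂(0.17) = 0.4346
−0.14·log₂(0.14) = 0.3971
−0.18·log₂(0.18) = 0.4453
−0.19·log₂(0.19) = 0.4552
−0.05·log₂(0.05) = 0.2161
−0.17·log₂(0.17) = 0.4346
Sum ≈ 2.7151 → 2.715 bits.

2.715 bits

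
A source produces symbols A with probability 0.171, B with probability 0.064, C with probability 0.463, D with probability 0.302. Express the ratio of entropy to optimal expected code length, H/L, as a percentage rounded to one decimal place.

Entropy H = −Σ p log₂ p ≈ 1.7255 bits.
Huffman merges: 8/125+171/1000→47/200; 47/200+151/500→537/1000; 463/1000+537/1000→1. L = 443/250 ≈ 1.7720.
Efficiency = H/L = 1.7255/1.7720 = 97.4%.

97.4%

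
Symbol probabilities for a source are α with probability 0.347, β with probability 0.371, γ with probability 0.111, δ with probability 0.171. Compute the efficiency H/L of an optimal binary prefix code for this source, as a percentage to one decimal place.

Entropy H = −Σ p log₂ p ≈ 1.8483 bits.
Huffman merges: 111/1000+171/1000→141/500; 141/500+347/1000→629/1000; 371/1000+629/1000→1. L = 1911/1000 ≈ 1.9110.
Efficiency = H/L = 1.8483/1.9110 = 96.7%.

96.7%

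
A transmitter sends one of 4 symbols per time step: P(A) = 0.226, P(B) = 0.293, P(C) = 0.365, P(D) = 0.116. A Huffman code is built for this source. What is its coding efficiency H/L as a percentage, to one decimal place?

95.9%

Entropy H = −Σ p log₂ p ≈ 1.8950 bits.
Huffman merges: 29/250+113/500→171/500; 293/1000+171/500→127/200; 73/200+127/200→1. L = 1977/1000 ≈ 1.9770.
Efficiency = H/L = 1.8950/1.9770 = 95.9%.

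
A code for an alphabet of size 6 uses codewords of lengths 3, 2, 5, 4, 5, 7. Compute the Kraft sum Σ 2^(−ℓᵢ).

0.5078125

With common denominator 2^7 = 128: Σ 2^(−ℓᵢ) = 16/128 + 32/128 + 4/128 + 8/128 + 4/128 + 1/128 = 65/128 = 0.5078125.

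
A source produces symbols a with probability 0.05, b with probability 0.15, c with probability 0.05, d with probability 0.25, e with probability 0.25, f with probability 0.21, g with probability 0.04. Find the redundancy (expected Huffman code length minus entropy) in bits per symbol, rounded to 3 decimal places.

0.019 bits

Entropy H = −Σ p log₂ p ≈ 2.5013 bits.
Huffman merges: 1/25+1/20→9/100; 1/20+9/100→7/50; 7/50+3/20→29/100; 21/100+1/4→23/50; 1/4+29/100→27/50; 23/50+27/50→1. L = 63/25 ≈ 2.5200.
L − H = 2.5200 − 2.5013 = 0.019 bits.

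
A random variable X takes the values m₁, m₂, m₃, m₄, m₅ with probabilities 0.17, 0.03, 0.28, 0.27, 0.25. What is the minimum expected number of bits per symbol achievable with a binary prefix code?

Repeatedly combine the two least-probable nodes; the expected code length is the sum of the merged weights.
merge 3/100 + 17/100 → 1/5
merge 1/5 + 1/4 → 9/20
merge 27/100 + 7/25 → 11/20
merge 9/20 + 11/20 → 1
L = 1/5 + 9/20 + 11/20 + 1 = 11/5 = 2.2 bits/symbol.

2.2 bits/symbol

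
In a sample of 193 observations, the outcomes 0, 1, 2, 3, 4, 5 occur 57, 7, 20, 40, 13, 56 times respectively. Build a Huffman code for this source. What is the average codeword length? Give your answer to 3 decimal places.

2.311 bits/symbol

Probabilities are the counts divided by 193.
Repeatedly combine the two least-probable nodes; the expected code length is the sum of the merged weights.
merge 7/193 + 13/193 → 20/193
merge 20/193 + 20/193 → 40/193
merge 40/193 + 40/193 → 80/193
merge 56/193 + 57/193 → 113/193
merge 80/193 + 113/193 → 1
L = 20/193 + 40/193 + 80/193 + 113/193 + 1 = 446/193 ≈ 2.311 bits/symbol.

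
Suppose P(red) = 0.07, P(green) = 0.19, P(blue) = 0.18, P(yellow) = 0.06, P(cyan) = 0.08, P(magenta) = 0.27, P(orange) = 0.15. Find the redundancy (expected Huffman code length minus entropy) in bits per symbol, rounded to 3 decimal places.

0.045 bits

Entropy H = −Σ p log₂ p ≈ 2.6247 bits.
Huffman merges: 3/50+7/100→13/100; 2/25+13/100→21/100; 3/20+9/50→33/100; 19/100+21/100→2/5; 27/100+33/100→3/5; 2/5+3/5→1. L = 267/100 ≈ 2.6700.
L − H = 2.6700 − 2.6247 = 0.045 bits.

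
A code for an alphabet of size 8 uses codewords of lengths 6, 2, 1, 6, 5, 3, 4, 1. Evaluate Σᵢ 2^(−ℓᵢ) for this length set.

1.5

With common denominator 2^6 = 64: Σ 2^(−ℓᵢ) = 1/64 + 16/64 + 32/64 + 1/64 + 2/64 + 8/64 + 4/64 + 32/64 = 96/64 = 1.5.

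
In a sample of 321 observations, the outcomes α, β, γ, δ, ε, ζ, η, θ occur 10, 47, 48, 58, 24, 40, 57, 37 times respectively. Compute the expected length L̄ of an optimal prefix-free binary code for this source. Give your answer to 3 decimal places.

Probabilities are the counts divided by 321.
Repeatedly combine the two least-probable nodes; the expected code length is the sum of the merged weights.
merge 10/321 + 8/107 → 34/321
merge 34/321 + 37/321 → 71/321
merge 40/321 + 47/321 → 29/107
merge 16/107 + 19/107 → 35/107
merge 58/321 + 71/321 → 43/107
merge 29/107 + 35/107 → 64/107
merge 43/107 + 64/107 → 1
L = 34/321 + 71/321 + 29/107 + 35/107 + 43/107 + 64/107 + 1 = 313/107 ≈ 2.925 bits/symbol.

2.925 bits/symbol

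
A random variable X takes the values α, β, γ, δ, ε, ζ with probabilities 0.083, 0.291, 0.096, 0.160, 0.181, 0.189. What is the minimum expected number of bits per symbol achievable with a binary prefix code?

Repeatedly combine the two least-probable nodes; the expected code length is the sum of the merged weights.
merge 83/1000 + 12/125 → 179/1000
merge 4/25 + 179/1000 → 339/1000
merge 181/1000 + 189/1000 → 37/100
merge 291/1000 + 339/1000 → 63/100
merge 37/100 + 63/100 → 1
L = 179/1000 + 339/1000 + 37/100 + 63/100 + 1 = 1259/500 = 2.518 bits/symbol.

2.518 bits/symbol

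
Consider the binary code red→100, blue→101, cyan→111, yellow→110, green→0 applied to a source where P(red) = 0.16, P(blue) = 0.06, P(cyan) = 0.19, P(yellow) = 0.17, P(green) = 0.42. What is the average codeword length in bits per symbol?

2.16 bits/symbol

L̄ = Σ pᵢ·ℓᵢ = 0.16·3 + 0.06·3 + 0.19·3 + 0.17·3 + 0.42·1 = 2.16 bits/symbol.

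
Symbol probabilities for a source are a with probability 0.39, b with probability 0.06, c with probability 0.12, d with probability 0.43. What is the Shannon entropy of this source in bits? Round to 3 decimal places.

1.664 bits

H = −Σ pᵢ log₂ pᵢ.
−0.39·log₂(0.39) = 0.5298
−0.06·log₂(0.06) = 0.2435
−0.12·log₂(0.12) = 0.3671
−0.43·log₂(0.43) = 0.5236
Sum ≈ 1.6640 → 1.664 bits.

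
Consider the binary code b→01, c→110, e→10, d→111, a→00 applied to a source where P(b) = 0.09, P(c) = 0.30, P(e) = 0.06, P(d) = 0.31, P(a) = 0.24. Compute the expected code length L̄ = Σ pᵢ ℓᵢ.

L̄ = Σ pᵢ·ℓᵢ = 0.09·2 + 0.30·3 + 0.06·2 + 0.31·3 + 0.24·2 = 2.61 bits/symbol.

2.61 bits/symbol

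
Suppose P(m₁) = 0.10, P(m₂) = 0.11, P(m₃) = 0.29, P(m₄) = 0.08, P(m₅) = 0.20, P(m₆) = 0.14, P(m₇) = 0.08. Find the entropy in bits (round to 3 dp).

H = −Σ pᵢ log₂ pᵢ.
−0.10·log₂(0.10) = 0.3322
−0.11·log₂(0.11) = 0.3503
−0.29·log₂(0.29) = 0.5179
−0.08·log₂(0.08) = 0.2915
−0.20·log₂(0.20) = 0.4644
−0.14·log₂(0.14) = 0.3971
−0.08·log₂(0.08) = 0.2915
Sum ≈ 2.6449 → 2.645 bits.

2.645 bits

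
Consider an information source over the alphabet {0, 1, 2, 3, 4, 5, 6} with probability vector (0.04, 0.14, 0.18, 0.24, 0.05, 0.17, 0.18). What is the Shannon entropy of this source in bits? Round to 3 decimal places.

2.618 bits

H = −Σ pᵢ log₂ pᵢ.
−0.04·log₂(0.04) = 0.1858
−0.14·log₂(0.14) = 0.3971
−0.18·log₂(0.18) = 0.4453
−0.24·log₂(0.24) = 0.4941
−0.05·log₂(0.05) = 0.2161
−0.17·log₂(0.17) = 0.4346
−0.18·log₂(0.18) = 0.4453
Sum ≈ 2.6183 → 2.618 bits.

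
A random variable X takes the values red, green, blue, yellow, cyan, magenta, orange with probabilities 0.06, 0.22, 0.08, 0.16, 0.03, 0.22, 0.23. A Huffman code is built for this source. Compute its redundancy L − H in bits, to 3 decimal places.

0.031 bits

Entropy H = −Σ p log₂ p ≈ 2.5586 bits.
Huffman merges: 3/100+3/50→9/100; 2/25+9/100→17/100; 4/25+17/100→33/100; 11/50+11/50→11/25; 23/100+33/100→14/25; 11/25+14/25→1. L = 259/100 ≈ 2.5900.
L − H = 2.5900 − 2.5586 = 0.031 bits.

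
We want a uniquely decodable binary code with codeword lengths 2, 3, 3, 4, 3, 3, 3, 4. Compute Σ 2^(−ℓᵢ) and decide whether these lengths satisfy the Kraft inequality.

1; yes

With common denominator 2^4 = 16: Σ 2^(−ℓᵢ) = 4/16 + 2/16 + 2/16 + 1/16 + 2/16 + 2/16 + 2/16 + 1/16 = 16/16 = 1.
Kraft's inequality requires Σ ≤ 1; here Σ = 1 ≤ 1, so such a prefix code exists.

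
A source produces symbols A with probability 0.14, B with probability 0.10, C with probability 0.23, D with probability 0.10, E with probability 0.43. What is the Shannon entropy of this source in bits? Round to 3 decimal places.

2.073 bits

H = −Σ pᵢ log₂ pᵢ.
−0.14·log₂(0.14) = 0.3971
−0.10·log₂(0.10) = 0.3322
−0.23·log₂(0.23) = 0.4877
−0.10·log₂(0.10) = 0.3322
−0.43·log₂(0.43) = 0.5236
Sum ≈ 2.0727 → 2.073 bits.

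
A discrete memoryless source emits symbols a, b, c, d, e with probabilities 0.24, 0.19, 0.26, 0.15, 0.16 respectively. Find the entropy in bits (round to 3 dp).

2.288 bits

H = −Σ pᵢ log₂ pᵢ.
−0.24·log₂(0.24) = 0.4941
−0.19·log₂(0.19) = 0.4552
−0.26·log₂(0.26) = 0.5053
−0.15·log₂(0.15) = 0.4105
−0.16·log₂(0.16) = 0.4230
Sum ≈ 2.2882 → 2.288 bits.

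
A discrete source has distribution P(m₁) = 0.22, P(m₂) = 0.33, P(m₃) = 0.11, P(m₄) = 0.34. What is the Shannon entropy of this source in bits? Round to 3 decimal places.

H = −Σ pᵢ log₂ pᵢ.
−0.22·log₂(0.22) = 0.4806
−0.33·log₂(0.33) = 0.5278
−0.11·log₂(0.11) = 0.3503
−0.34·log₂(0.34) = 0.5292
Sum ≈ 1.8879 → 1.888 bits.

1.888 bits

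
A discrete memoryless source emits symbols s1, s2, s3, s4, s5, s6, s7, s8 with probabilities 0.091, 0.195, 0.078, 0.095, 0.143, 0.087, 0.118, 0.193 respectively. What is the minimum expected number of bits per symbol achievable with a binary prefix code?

Repeatedly combine the two least-probable nodes; the expected code length is the sum of the merged weights.
merge 39/500 + 87/1000 → 33/200
merge 91/1000 + 19/200 → 93/500
merge 59/500 + 143/1000 → 261/1000
merge 33/200 + 93/500 → 351/1000
merge 193/1000 + 39/200 → 97/250
merge 261/1000 + 351/1000 → 153/250
merge 97/250 + 153/250 → 1
L = 33/200 + 93/500 + 261/1000 + 351/1000 + 97/250 + 153/250 + 1 = 2963/1000 = 2.963 bits/symbol.

2.963 bits/symbol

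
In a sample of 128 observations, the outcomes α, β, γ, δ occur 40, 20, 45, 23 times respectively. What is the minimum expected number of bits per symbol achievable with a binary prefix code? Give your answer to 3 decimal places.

Probabilities are the counts divided by 128.
Repeatedly combine the two least-probable nodes; the expected code length is the sum of the merged weights.
merge 5/32 + 23/128 → 43/128
merge 5/16 + 43/128 → 83/128
merge 45/128 + 83/128 → 1
L = 43/128 + 83/128 + 1 = 127/64 ≈ 1.984 bits/symbol.

1.984 bits/symbol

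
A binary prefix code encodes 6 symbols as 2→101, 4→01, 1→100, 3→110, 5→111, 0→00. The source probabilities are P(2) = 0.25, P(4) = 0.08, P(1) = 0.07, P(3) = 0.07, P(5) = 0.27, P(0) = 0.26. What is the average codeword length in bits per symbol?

2.66 bits/symbol

L̄ = Σ pᵢ·ℓᵢ = 0.25·3 + 0.08·2 + 0.07·3 + 0.07·3 + 0.27·3 + 0.26·2 = 2.66 bits/symbol.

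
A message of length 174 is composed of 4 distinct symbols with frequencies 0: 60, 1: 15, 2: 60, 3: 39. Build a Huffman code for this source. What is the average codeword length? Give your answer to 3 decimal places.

1.966 bits/symbol

Probabilities are the counts divided by 174.
Repeatedly combine the two least-probable nodes; the expected code length is the sum of the merged weights.
merge 5/58 + 13/58 → 9/29
merge 9/29 + 10/29 → 19/29
merge 10/29 + 19/29 → 1
L = 9/29 + 19/29 + 1 = 57/29 ≈ 1.966 bits/symbol.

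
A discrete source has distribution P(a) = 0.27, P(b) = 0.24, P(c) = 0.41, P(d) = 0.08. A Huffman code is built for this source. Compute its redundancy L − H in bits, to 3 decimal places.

Entropy H = −Σ p log₂ p ≈ 1.8230 bits.
Huffman merges: 2/25+6/25→8/25; 27/100+8/25→59/100; 41/100+59/100→1. L = 191/100 ≈ 1.9100.
L − H = 1.9100 − 1.8230 = 0.087 bits.

0.087 bits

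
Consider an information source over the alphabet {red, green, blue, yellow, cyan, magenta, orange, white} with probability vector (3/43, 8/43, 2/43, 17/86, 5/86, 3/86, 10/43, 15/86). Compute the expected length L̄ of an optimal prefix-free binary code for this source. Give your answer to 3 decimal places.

Repeatedly combine the two least-probable nodes; the expected code length is the sum of the merged weights.
merge 3/86 + 2/43 → 7/86
merge 5/86 + 3/43 → 11/86
merge 7/86 + 11/86 → 9/43
merge 15/86 + 8/43 → 31/86
merge 17/86 + 9/43 → 35/86
merge 10/43 + 31/86 → 51/86
merge 35/86 + 51/86 → 1
L = 7/86 + 11/86 + 9/43 + 31/86 + 35/86 + 51/86 + 1 = 239/86 ≈ 2.779 bits/symbol.

2.779 bits/symbol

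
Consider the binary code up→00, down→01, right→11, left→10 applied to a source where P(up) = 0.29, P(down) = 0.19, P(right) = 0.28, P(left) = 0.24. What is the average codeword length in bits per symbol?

2 bits/symbol

L̄ = Σ pᵢ·ℓᵢ = 0.29·2 + 0.19·2 + 0.28·2 + 0.24·2 = 2 bits/symbol.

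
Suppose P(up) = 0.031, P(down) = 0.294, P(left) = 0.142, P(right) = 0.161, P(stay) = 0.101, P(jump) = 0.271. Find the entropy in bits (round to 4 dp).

2.3432 bits

H = −Σ pᵢ log₂ pᵢ.
−0.031·log₂(0.031) = 0.1554
−0.294·log₂(0.294) = 0.5192
−0.142·log₂(0.142) = 0.3999
−0.161·log₂(0.161) = 0.4242
−0.101·log₂(0.101) = 0.3341
−0.271·log₂(0.271) = 0.5105
Sum ≈ 2.3432 → 2.3432 bits.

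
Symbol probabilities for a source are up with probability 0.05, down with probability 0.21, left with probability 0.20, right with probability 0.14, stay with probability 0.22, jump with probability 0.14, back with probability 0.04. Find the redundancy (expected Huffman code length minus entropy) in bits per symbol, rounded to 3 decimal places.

0.046 bits

Entropy H = −Σ p log₂ p ≈ 2.6139 bits.
Huffman merges: 1/25+1/20→9/100; 9/100+7/50→23/100; 7/50+1/5→17/50; 21/100+11/50→43/100; 23/100+17/50→57/100; 43/100+57/100→1. L = 133/50 ≈ 2.6600.
L − H = 2.6600 − 2.6139 = 0.046 bits.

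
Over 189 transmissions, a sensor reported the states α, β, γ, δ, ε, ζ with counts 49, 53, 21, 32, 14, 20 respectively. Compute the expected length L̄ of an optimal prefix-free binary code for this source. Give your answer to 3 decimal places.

Probabilities are the counts divided by 189.
Repeatedly combine the two least-probable nodes; the expected code length is the sum of the merged weights.
merge 2/27 + 20/189 → 34/189
merge 1/9 + 32/189 → 53/189
merge 34/189 + 7/27 → 83/189
merge 53/189 + 53/189 → 106/189
merge 83/189 + 106/189 → 1
L = 34/189 + 53/189 + 83/189 + 106/189 + 1 = 155/63 ≈ 2.460 bits/symbol.

2.460 bits/symbol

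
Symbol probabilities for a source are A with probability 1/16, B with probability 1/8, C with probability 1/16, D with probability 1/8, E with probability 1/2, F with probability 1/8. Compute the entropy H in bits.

Each probability is a power of 1/2, so log₂(1/p) is an integer.
H = Σ p·log₂(1/p) = 1/16·4 + 1/8·3 + 1/16·4 + 1/8·3 + 1/2·1 + 1/8·3 = 2.125 bits.

2.125 bits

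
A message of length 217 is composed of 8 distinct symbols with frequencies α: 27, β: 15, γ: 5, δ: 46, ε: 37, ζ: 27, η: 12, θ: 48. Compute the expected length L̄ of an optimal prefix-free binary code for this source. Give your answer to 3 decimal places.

2.793 bits/symbol

Probabilities are the counts divided by 217.
Repeatedly combine the two least-probable nodes; the expected code length is the sum of the merged weights.
merge 5/217 + 12/217 → 17/217
merge 15/217 + 17/217 → 32/217
merge 27/217 + 27/217 → 54/217
merge 32/217 + 37/217 → 69/217
merge 46/217 + 48/217 → 94/217
merge 54/217 + 69/217 → 123/217
merge 94/217 + 123/217 → 1
L = 17/217 + 32/217 + 54/217 + 69/217 + 94/217 + 123/217 + 1 = 606/217 ≈ 2.793 bits/symbol.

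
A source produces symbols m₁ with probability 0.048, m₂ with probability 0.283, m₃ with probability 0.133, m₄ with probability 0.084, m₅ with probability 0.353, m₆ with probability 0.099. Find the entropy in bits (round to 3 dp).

2.274 bits

H = −Σ pᵢ log₂ pᵢ.
−0.048·log₂(0.048) = 0.2103
−0.283·log₂(0.283) = 0.5154
−0.133·log₂(0.133) = 0.3871
−0.084·log₂(0.084) = 0.3002
−0.353·log₂(0.353) = 0.5303
−0.099·log₂(0.099) = 0.3303
Sum ≈ 2.2735 → 2.274 bits.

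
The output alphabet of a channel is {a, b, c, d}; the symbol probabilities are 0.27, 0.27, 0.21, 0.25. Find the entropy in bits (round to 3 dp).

1.993 bits

H = −Σ pᵢ log₂ pᵢ.
−0.27·log₂(0.27) = 0.5100
−0.27·log₂(0.27) = 0.5100
−0.21·log₂(0.21) = 0.4728
−0.25·log₂(0.25) = 0.5000
Sum ≈ 1.9929 → 1.993 bits.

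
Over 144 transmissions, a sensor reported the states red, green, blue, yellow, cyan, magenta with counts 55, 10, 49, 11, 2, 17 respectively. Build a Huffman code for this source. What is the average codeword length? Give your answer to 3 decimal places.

2.139 bits/symbol

Probabilities are the counts divided by 144.
Repeatedly combine the two least-probable nodes; the expected code length is the sum of the merged weights.
merge 1/72 + 5/72 → 1/12
merge 11/144 + 1/12 → 23/144
merge 17/144 + 23/144 → 5/18
merge 5/18 + 49/144 → 89/144
merge 55/144 + 89/144 → 1
L = 1/12 + 23/144 + 5/18 + 89/144 + 1 = 77/36 ≈ 2.139 bits/symbol.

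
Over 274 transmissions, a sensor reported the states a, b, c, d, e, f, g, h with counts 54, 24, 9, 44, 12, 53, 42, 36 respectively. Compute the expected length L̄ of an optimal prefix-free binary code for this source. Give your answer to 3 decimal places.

Probabilities are the counts divided by 274.
Repeatedly combine the two least-probable nodes; the expected code length is the sum of the merged weights.
merge 9/274 + 6/137 → 21/274
merge 21/274 + 12/137 → 45/274
merge 18/137 + 21/137 → 39/137
merge 22/137 + 45/274 → 89/274
merge 53/274 + 27/137 → 107/274
merge 39/137 + 89/274 → 167/274
merge 107/274 + 167/274 → 1
L = 21/274 + 45/274 + 39/137 + 89/274 + 107/274 + 167/274 + 1 = 781/274 ≈ 2.850 bits/symbol.

2.850 bits/symbol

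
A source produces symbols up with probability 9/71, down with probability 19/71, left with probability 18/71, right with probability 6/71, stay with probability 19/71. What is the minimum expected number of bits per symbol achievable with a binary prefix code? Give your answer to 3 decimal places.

2.211 bits/symbol

Repeatedly combine the two least-probable nodes; the expected code length is the sum of the merged weights.
merge 6/71 + 9/71 → 15/71
merge 15/71 + 18/71 → 33/71
merge 19/71 + 19/71 → 38/71
merge 33/71 + 38/71 → 1
L = 15/71 + 33/71 + 38/71 + 1 = 157/71 ≈ 2.211 bits/symbol.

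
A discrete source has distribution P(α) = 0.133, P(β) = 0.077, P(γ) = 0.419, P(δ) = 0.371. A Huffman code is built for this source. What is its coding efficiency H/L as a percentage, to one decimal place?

Entropy H = −Σ p log₂ p ≈ 1.7285 bits.
Huffman merges: 77/1000+133/1000→21/100; 21/100+371/1000→581/1000; 419/1000+581/1000→1. L = 1791/1000 ≈ 1.7910.
Efficiency = H/L = 1.7285/1.7910 = 96.5%.

96.5%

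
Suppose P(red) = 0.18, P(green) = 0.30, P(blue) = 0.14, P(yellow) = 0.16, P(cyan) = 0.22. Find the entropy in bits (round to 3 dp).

H = −Σ pᵢ log₂ pᵢ.
−0.18·log₂(0.18) = 0.4453
−0.30·log₂(0.30) = 0.5211
−0.14·log₂(0.14) = 0.3971
−0.16·log₂(0.16) = 0.4230
−0.22·log₂(0.22) = 0.4806
Sum ≈ 2.2671 → 2.267 bits.

2.267 bits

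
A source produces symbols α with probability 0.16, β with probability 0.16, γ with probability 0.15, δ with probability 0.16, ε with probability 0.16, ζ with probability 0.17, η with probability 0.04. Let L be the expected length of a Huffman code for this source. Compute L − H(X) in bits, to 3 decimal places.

0.107 bits

Entropy H = −Σ p log₂ p ≈ 2.7230 bits.
Huffman merges: 1/25+3/20→19/100; 4/25+4/25→8/25; 4/25+4/25→8/25; 17/100+19/100→9/25; 8/25+8/25→16/25; 9/25+16/25→1. L = 283/100 ≈ 2.8300.
L − H = 2.8300 − 2.7230 = 0.107 bits.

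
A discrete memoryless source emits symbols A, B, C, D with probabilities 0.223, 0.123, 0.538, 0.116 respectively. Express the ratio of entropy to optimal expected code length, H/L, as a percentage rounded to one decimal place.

Entropy H = −Σ p log₂ p ≈ 1.6963 bits.
Huffman merges: 29/250+123/1000→239/1000; 223/1000+239/1000→231/500; 231/500+269/500→1. L = 1701/1000 ≈ 1.7010.
Efficiency = H/L = 1.6963/1.7010 = 99.7%.

99.7%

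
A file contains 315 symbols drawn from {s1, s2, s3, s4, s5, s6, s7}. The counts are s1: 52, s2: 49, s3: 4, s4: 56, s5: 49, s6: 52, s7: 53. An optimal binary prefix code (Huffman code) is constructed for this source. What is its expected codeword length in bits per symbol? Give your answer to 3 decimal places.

2.822 bits/symbol

Probabilities are the counts divided by 315.
Repeatedly combine the two least-probable nodes; the expected code length is the sum of the merged weights.
merge 4/315 + 7/45 → 53/315
merge 7/45 + 52/315 → 101/315
merge 52/315 + 53/315 → 1/3
merge 53/315 + 8/45 → 109/315
merge 101/315 + 1/3 → 206/315
merge 109/315 + 206/315 → 1
L = 53/315 + 101/315 + 1/3 + 109/315 + 206/315 + 1 = 127/45 ≈ 2.822 bits/symbol.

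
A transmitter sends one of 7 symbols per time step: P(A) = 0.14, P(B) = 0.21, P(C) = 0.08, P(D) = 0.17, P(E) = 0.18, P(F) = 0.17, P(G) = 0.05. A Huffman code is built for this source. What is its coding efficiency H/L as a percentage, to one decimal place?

98.2%

Entropy H = −Σ p log₂ p ≈ 2.6920 bits.
Huffman merges: 1/20+2/25→13/100; 13/100+7/50→27/100; 17/100+17/100→17/50; 9/50+21/100→39/100; 27/100+17/50→61/100; 39/100+61/100→1. L = 137/50 ≈ 2.7400.
Efficiency = H/L = 2.6920/2.7400 = 98.2%.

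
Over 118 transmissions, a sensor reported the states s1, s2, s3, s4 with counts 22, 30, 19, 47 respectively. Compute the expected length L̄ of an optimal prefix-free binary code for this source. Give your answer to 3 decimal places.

1.949 bits/symbol

Probabilities are the counts divided by 118.
Repeatedly combine the two least-probable nodes; the expected code length is the sum of the merged weights.
merge 19/118 + 11/59 → 41/118
merge 15/59 + 41/118 → 71/118
merge 47/118 + 71/118 → 1
L = 41/118 + 71/118 + 1 = 115/59 ≈ 1.949 bits/symbol.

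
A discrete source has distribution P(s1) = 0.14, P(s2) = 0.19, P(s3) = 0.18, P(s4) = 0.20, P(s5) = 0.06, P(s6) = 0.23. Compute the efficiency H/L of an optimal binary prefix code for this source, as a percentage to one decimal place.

97.0%

Entropy H = −Σ p log₂ p ≈ 2.4932 bits.
Huffman merges: 3/50+7/50→1/5; 9/50+19/100→37/100; 1/5+1/5→2/5; 23/100+37/100→3/5; 2/5+3/5→1. L = 257/100 ≈ 2.5700.
Efficiency = H/L = 2.4932/2.5700 = 97.0%.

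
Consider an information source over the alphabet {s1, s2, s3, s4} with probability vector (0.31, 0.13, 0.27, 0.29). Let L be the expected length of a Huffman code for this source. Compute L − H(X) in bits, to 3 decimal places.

Entropy H = −Σ p log₂ p ≈ 1.9344 bits.
Huffman merges: 13/100+27/100→2/5; 29/100+31/100→3/5; 2/5+3/5→1. L = 2 ≈ 2.0000.
L − H = 2.0000 − 1.9344 = 0.066 bits.

0.066 bits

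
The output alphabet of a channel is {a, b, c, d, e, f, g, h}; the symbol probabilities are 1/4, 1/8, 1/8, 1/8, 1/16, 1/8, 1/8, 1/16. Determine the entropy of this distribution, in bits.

2.875 bits

Each probability is a power of 1/2, so log₂(1/p) is an integer.
H = Σ p·log₂(1/p) = 1/4·2 + 1/8·3 + 1/8·3 + 1/8·3 + 1/16·4 + 1/8·3 + 1/8·3 + 1/16·4 = 2.875 bits.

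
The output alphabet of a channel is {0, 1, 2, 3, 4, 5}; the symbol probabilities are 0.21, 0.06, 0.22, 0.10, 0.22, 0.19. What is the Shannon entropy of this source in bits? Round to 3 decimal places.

H = −Σ pᵢ log₂ pᵢ.
−0.21·log₂(0.21) = 0.4728
−0.06·log₂(0.06) = 0.2435
−0.22·log₂(0.22) = 0.4806
−0.10·log₂(0.10) = 0.3322
−0.22·log₂(0.22) = 0.4806
−0.19·log₂(0.19) = 0.4552
Sum ≈ 2.4649 → 2.465 bits.

2.465 bits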